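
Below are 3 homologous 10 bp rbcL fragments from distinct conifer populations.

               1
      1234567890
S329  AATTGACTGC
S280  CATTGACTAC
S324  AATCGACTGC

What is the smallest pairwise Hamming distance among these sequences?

1

Pairwise Hamming distances:
  S329 vs S280: 2
  S329 vs S324: 1
  S280 vs S324: 3
The smallest is 1, between S329 and S324.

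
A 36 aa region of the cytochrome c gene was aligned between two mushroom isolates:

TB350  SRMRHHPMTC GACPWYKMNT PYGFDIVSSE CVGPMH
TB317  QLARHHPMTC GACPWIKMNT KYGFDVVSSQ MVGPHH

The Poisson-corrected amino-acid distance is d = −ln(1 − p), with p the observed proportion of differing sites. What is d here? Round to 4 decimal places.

The sequences differ at positions 1 (S/Q), 2 (R/L), 3 (M/A), 16 (Y/I), 21 (P/K), 26 (I/V), 30 (E/Q), 31 (C/M), 35 (M/H).
p = 9/36 = 0.250000.
d = −ln(1 − 0.250000) = −ln(0.750000) = 0.2877.

0.2877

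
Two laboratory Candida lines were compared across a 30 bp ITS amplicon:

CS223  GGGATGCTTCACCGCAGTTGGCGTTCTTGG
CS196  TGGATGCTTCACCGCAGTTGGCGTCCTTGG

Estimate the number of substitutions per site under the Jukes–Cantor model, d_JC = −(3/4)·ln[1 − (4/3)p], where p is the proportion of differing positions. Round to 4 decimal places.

0.0698

The sequences differ at positions 1 (G/T), 25 (T/C).
p = 2/30 = 0.066667.
d = −0.75 · ln(1 − (4/3)·0.066667) = −0.75 · ln(0.911111) = −0.75 · (-0.093091) = 0.0698.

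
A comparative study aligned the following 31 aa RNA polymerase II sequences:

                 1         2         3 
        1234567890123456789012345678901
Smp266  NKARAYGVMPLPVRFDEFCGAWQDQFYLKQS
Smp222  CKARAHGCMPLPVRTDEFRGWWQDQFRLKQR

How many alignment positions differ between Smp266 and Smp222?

Differing sites — 1:N/C; 6:Y/H; 8:V/C; 15:F/T; 19:C/R; 21:A/W; 27:Y/R; 31:S/R.
That gives 8 mismatches out of 31 aligned sites, so the Hamming distance is 8.

8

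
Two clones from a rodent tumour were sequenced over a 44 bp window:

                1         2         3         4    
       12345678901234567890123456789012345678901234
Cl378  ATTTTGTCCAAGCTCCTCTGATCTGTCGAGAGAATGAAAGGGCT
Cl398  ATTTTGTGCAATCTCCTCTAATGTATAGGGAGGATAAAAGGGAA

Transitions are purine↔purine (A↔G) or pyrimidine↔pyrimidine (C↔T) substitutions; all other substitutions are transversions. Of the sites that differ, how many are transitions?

Differing sites — 8:C/G (Tv); 12:G/T (Tv); 20:G/A (Ti); 23:C/G (Tv); 25:G/A (Ti); 27:C/A (Tv); 29:A/G (Ti); 33:A/G (Ti); 36:G/A (Ti); 43:C/A (Tv); 44:T/A (Tv).
Of the 11 differences, 5 transitions and 6 transversions, so the answer is 5.

5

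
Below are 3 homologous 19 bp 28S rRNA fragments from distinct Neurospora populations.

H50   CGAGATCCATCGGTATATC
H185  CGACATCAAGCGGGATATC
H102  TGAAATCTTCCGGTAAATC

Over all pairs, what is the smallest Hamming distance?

4

Pairwise Hamming distances:
  H50 vs H185: 4
  H50 vs H102: 6
  H185 vs H102: 7
The smallest is 4, between H50 and H185.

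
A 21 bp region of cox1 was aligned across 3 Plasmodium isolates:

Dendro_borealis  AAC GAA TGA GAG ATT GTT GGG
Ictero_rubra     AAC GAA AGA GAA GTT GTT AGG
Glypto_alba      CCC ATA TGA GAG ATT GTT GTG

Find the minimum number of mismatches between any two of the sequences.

4

Pairwise Hamming distances:
  Dendro_borealis vs Ictero_rubra: 4
  Dendro_borealis vs Glypto_alba: 5
  Ictero_rubra vs Glypto_alba: 9
The smallest is 4, between Dendro_borealis and Ictero_rubra.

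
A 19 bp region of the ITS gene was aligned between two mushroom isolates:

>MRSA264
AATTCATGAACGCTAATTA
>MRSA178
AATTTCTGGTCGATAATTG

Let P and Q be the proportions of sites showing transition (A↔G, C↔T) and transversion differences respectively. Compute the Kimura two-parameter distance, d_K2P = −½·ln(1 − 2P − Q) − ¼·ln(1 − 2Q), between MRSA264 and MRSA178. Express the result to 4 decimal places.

Differing sites — 5:C/T (Ti); 6:A/C (Tv); 9:A/G (Ti); 10:A/T (Tv); 13:C/A (Tv); 19:A/G (Ti).
Of the 6 differences, 3 transitions and 3 transversions over 19 sites: P = 3/19 = 0.157895, Q = 3/19 = 0.157895.
d = −0.5·ln(0.526315) − 0.25·ln(0.684210) = −0.5·(-0.641855) − 0.25·(-0.379490) = 0.4158.

0.4158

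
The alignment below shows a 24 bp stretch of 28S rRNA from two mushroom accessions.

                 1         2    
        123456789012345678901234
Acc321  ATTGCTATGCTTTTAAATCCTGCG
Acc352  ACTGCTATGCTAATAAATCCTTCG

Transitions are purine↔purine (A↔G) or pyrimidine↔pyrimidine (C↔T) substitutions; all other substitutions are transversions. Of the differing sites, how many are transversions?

Differing sites — 2:T/C (Ti); 12:T/A (Tv); 13:T/A (Tv); 22:G/T (Tv).
Of the 4 differences, 1 transition and 3 transversions, so the answer is 3.

3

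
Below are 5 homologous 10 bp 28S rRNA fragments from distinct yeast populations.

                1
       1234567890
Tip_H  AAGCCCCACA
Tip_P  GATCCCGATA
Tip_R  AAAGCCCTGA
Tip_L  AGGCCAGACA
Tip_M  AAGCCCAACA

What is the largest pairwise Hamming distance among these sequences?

Pairwise Hamming distances:
  Tip_H vs Tip_P: 4
  Tip_H vs Tip_R: 4
  Tip_H vs Tip_L: 3
  Tip_H vs Tip_M: 1
  Tip_P vs Tip_R: 6
  Tip_P vs Tip_L: 5
  Tip_P vs Tip_M: 4
  Tip_R vs Tip_L: 7
  Tip_R vs Tip_M: 5
  Tip_L vs Tip_M: 3
The largest is 7, between Tip_R and Tip_L.

7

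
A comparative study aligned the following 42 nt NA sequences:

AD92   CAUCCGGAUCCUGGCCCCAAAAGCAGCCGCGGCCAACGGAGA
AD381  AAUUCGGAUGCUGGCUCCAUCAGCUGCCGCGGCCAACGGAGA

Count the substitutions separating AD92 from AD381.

7

Mismatches occur at site 1 (C↔A), site 4 (C↔U), site 10 (C↔G), site 16 (C↔U), site 20 (A↔U), site 21 (A↔C), site 25 (A↔U).
That gives 7 mismatches out of 42 aligned sites, so the Hamming distance is 7.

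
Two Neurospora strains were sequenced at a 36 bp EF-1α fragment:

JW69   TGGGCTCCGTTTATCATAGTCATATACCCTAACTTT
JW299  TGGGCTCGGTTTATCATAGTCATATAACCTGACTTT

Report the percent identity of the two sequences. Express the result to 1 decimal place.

The sequences differ at positions 8 (C/G), 27 (C/A), 31 (A/G).
33 of the 36 sites match, so the percent identity is 33/36 × 100 = 91.7%.

91.7%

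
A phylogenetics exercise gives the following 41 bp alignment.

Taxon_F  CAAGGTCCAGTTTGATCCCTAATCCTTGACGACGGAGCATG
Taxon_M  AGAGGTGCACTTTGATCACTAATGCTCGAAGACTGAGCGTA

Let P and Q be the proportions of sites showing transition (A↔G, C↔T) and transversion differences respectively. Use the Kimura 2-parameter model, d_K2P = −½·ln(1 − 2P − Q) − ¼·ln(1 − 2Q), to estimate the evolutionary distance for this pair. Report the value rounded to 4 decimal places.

The sequences differ at positions 1 (C/A, transversion), 2 (A/G, transition), 7 (C/G, transversion), 10 (G/C, transversion), 18 (C/A, transversion), 24 (C/G, transversion), 27 (T/C, transition), 30 (C/A, transversion), 34 (G/T, transversion), 39 (A/G, transition), 41 (G/A, transition).
Of the 11 differences, 4 transitions and 7 transversions over 41 sites: P = 4/41 = 0.097561, Q = 7/41 = 0.170732.
d = −0.5·ln(0.634146) − 0.25·ln(0.658536) = −0.5·(-0.455476) − 0.25·(-0.417736) = 0.3322.

0.3322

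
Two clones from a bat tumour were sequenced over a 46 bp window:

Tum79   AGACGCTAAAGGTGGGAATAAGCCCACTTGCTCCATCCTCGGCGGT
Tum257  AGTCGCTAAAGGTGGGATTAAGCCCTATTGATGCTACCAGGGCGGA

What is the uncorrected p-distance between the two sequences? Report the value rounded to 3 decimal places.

The sequences differ at positions 3 (A/T), 18 (A/T), 26 (A/T), 27 (C/A), 31 (C/A), 33 (C/G), 35 (A/T), 36 (T/A), 39 (T/A), 40 (C/G), 46 (T/A).
There are 11 differences over 46 sites, so p = 11/46 = 0.239.

0.239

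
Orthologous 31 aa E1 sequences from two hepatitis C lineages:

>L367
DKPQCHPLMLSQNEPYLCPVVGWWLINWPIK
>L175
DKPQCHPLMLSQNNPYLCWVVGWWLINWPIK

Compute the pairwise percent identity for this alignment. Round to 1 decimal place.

Mismatches occur at site 14 (E/N), site 19 (P/W).
29 of the 31 sites match, so the percent identity is 29/31 × 100 = 93.5%.

93.5%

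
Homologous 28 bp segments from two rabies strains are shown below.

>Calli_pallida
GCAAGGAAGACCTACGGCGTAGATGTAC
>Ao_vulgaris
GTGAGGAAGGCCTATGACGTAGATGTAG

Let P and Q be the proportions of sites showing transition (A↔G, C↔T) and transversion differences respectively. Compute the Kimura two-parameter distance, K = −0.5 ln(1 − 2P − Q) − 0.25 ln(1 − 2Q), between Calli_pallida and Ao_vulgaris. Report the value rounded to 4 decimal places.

0.2680

Mismatches occur at site 2 (C→T, transition), site 3 (A→G, transition), site 10 (A→G, transition), site 15 (C→T, transition), site 17 (G→A, transition), site 28 (C→G, transversion).
Of the 6 differences, 5 transitions and 1 transversion over 28 sites: P = 5/28 = 0.178571, Q = 1/28 = 0.035714.
d = −0.5·ln(0.607144) − 0.25·ln(0.928572) = −0.5·(-0.498989) − 0.25·(-0.074107) = 0.2680.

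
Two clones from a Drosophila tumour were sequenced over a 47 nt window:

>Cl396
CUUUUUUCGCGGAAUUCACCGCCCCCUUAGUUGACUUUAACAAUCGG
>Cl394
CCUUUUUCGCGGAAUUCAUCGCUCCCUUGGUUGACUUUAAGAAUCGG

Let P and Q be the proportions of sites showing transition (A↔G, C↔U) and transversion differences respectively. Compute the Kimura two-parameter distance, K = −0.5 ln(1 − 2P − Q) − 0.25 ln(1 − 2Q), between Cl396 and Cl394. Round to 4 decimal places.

The sequences differ at positions 2 (U/C, transition), 19 (C/U, transition), 23 (C/U, transition), 29 (A/G, transition), 41 (C/G, transversion).
Of the 5 differences, 4 transitions and 1 transversion over 47 sites: P = 4/47 = 0.085106, Q = 1/47 = 0.021277.
d = −0.5·ln(0.808511) − 0.25·ln(0.957446) = −0.5·(-0.212561) − 0.25·(-0.043486) = 0.1172.

0.1172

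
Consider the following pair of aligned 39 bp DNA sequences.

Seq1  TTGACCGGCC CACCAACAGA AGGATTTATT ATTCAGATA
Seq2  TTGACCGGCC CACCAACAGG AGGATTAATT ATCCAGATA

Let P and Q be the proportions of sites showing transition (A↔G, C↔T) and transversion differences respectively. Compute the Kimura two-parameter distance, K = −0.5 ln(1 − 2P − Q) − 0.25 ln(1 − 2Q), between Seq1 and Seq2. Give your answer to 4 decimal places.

0.0818

The sequences differ at positions 20 (A/G, transition), 27 (T/A, transversion), 33 (T/C, transition).
Of the 3 differences, 2 transitions and 1 transversion over 39 sites: P = 2/39 = 0.051282, Q = 1/39 = 0.025641.
d = −0.5·ln(0.871795) − 0.25·ln(0.948718) = −0.5·(-0.137201) − 0.25·(-0.052644) = 0.0818.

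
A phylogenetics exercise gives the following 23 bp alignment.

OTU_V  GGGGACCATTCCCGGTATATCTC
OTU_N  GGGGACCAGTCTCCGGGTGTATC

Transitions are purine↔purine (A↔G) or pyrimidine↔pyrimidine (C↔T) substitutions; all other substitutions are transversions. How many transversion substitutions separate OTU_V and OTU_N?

4

Mismatches occur at site 9 (T/G, transversion), site 12 (C/T, transition), site 14 (G/C, transversion), site 16 (T/G, transversion), site 17 (A/G, transition), site 19 (A/G, transition), site 21 (C/A, transversion).
Of the 7 differences, 3 transitions and 4 transversions, so the answer is 4.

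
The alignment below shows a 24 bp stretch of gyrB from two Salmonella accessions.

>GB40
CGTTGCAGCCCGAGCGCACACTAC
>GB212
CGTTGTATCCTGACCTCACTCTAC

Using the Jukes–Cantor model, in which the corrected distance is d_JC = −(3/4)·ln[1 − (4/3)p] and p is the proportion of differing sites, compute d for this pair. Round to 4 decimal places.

0.3041

The sequences differ at positions 6 (C/T), 8 (G/T), 11 (C/T), 14 (G/C), 16 (G/T), 20 (A/T).
p = 6/24 = 0.250000.
d = −0.75 · ln(1 − (4/3)·0.250000) = −0.75 · ln(0.666667) = −0.75 · (-0.405465) = 0.3041.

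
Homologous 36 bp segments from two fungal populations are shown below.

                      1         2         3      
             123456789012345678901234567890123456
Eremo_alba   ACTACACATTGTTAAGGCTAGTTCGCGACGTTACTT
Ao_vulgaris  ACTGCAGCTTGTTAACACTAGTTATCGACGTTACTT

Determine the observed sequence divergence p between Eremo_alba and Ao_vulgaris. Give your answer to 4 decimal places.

The sequences differ at positions 4 (A/G), 7 (C/G), 8 (A/C), 16 (G/C), 17 (G/A), 24 (C/A), 25 (G/T).
There are 7 differences over 36 sites, so p = 7/36 = 0.1944.

0.1944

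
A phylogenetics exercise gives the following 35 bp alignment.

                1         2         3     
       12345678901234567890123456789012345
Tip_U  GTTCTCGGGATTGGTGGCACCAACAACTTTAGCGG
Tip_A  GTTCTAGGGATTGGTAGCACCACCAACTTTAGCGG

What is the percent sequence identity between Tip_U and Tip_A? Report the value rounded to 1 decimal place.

Mismatches occur at site 6 (C↔A), site 16 (G↔A), site 23 (A↔C).
32 of the 35 sites match, so the percent identity is 32/35 × 100 = 91.4%.

91.4%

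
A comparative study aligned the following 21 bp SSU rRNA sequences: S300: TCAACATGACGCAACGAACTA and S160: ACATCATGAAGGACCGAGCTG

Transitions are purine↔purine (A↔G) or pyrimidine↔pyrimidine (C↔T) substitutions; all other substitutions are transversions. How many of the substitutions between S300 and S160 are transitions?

2

Mismatches occur at site 1 (T→A, transversion), site 4 (A→T, transversion), site 10 (C→A, transversion), site 12 (C→G, transversion), site 14 (A→C, transversion), site 18 (A→G, transition), site 21 (A→G, transition).
Of the 7 differences, 2 transitions and 5 transversions, so the answer is 2.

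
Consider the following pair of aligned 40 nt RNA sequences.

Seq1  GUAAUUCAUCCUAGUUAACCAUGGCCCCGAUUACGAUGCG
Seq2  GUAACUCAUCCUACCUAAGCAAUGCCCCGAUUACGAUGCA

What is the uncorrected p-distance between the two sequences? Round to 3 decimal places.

0.175

Mismatches occur at site 5 (U/C), site 14 (G/C), site 15 (U/C), site 19 (C/G), site 22 (U/A), site 23 (G/U), site 40 (G/A).
There are 7 differences over 40 sites, so p = 7/40 = 0.175.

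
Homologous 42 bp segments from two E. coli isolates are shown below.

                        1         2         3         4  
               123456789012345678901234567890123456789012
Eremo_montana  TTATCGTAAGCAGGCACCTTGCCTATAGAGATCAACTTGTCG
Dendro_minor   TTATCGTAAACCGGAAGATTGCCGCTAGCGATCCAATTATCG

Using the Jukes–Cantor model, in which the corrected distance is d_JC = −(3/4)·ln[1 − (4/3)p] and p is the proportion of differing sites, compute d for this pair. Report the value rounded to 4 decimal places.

The sequences differ at positions 10 (G/A), 12 (A/C), 15 (C/A), 17 (C/G), 18 (C/A), 24 (T/G), 25 (A/C), 29 (A/C), 34 (A/C), 36 (C/A), 39 (G/A).
p = 11/42 = 0.261905.
d = −0.75 · ln(1 − (4/3)·0.261905) = −0.75 · ln(0.650793) = −0.75 · (-0.429564) = 0.3222.

0.3222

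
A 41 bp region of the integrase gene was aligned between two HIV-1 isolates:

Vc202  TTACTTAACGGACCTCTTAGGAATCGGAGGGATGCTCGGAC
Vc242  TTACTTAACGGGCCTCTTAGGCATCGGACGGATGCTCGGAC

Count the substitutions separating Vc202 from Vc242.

3

Mismatches occur at site 12 (A→G), site 22 (A→C), site 29 (G→C).
That gives 3 mismatches out of 41 aligned sites, so the Hamming distance is 3.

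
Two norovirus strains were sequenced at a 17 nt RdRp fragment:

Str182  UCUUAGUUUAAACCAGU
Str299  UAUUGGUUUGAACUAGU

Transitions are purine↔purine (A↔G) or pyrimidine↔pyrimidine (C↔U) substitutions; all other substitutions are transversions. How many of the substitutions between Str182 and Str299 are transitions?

The sequences differ at positions 2 (C/A, transversion), 5 (A/G, transition), 10 (A/G, transition), 14 (C/U, transition).
Of the 4 differences, 3 transitions and 1 transversion, so the answer is 3.

3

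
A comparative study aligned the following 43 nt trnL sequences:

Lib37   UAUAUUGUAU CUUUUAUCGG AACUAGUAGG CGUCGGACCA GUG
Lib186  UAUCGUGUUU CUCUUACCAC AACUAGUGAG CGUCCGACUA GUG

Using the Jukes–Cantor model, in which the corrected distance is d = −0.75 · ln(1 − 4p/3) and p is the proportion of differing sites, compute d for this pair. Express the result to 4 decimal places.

Differing sites — 4:A/C; 5:U/G; 9:A/U; 13:U/C; 17:U/C; 19:G/A; 20:G/C; 28:A/G; 29:G/A; 35:G/C; 39:C/U.
p = 11/43 = 0.255814.
d = −0.75 · ln(1 − (4/3)·0.255814) = −0.75 · ln(0.658915) = −0.75 · (-0.417161) = 0.3129.

0.3129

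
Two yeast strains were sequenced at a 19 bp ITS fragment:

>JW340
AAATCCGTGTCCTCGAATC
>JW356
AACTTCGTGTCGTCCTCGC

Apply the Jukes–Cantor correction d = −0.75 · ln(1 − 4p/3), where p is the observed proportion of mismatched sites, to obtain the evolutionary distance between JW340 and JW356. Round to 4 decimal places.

0.5068

Differing sites — 3:A/C; 5:C/T; 12:C/G; 15:G/C; 16:A/T; 17:A/C; 18:T/G.
p = 7/19 = 0.368421.
d = −0.75 · ln(1 − (4/3)·0.368421) = −0.75 · ln(0.508772) = −0.75 · (-0.675755) = 0.5068.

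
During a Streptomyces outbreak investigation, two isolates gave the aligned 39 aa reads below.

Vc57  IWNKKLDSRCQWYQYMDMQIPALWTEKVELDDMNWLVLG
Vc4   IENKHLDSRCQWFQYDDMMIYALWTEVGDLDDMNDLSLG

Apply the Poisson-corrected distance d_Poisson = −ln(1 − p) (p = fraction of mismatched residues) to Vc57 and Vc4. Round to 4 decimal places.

0.3314

Differing sites — 2:W/E; 5:K/H; 13:Y/F; 16:M/D; 19:Q/M; 21:P/Y; 27:K/V; 28:V/G; 29:E/D; 35:W/D; 37:V/S.
p = 11/39 = 0.282051.
d = −ln(1 − 0.282051) = −ln(0.717949) = 0.3314.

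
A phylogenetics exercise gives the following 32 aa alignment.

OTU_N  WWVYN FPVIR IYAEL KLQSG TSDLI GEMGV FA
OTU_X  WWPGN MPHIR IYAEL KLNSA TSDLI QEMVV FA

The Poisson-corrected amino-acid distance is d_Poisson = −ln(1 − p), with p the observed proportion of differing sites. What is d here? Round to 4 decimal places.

Mismatches occur at site 3 (V↔P), site 4 (Y↔G), site 6 (F↔M), site 8 (V↔H), site 18 (Q↔N), site 20 (G↔A), site 26 (G↔Q), site 29 (G↔V).
p = 8/32 = 0.250000.
d = −ln(1 − 0.250000) = −ln(0.750000) = 0.2877.

0.2877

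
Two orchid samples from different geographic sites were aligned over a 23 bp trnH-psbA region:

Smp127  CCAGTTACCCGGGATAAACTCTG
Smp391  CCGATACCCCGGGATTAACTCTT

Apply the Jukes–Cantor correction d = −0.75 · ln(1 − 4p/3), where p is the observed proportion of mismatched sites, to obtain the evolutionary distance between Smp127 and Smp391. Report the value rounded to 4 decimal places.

Mismatches occur at site 3 (A↔G), site 4 (G↔A), site 6 (T↔A), site 7 (A↔C), site 16 (A↔T), site 23 (G↔T).
p = 6/23 = 0.260870.
d = −0.75 · ln(1 − (4/3)·0.260870) = −0.75 · ln(0.652173) = −0.75 · (-0.427445) = 0.3206.

0.3206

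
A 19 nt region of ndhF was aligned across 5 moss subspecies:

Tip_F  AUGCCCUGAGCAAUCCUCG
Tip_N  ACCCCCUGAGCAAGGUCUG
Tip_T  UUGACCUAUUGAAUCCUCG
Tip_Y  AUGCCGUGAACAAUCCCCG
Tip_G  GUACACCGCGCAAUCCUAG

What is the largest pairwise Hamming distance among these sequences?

Pairwise Hamming distances:
  Tip_F vs Tip_N: 7
  Tip_F vs Tip_T: 6
  Tip_F vs Tip_Y: 3
  Tip_F vs Tip_G: 6
  Tip_N vs Tip_T: 13
  Tip_N vs Tip_Y: 8
  Tip_N vs Tip_G: 11
  Tip_T vs Tip_Y: 8
  Tip_T vs Tip_G: 10
  Tip_Y vs Tip_G: 9
The largest is 13, between Tip_N and Tip_T.

13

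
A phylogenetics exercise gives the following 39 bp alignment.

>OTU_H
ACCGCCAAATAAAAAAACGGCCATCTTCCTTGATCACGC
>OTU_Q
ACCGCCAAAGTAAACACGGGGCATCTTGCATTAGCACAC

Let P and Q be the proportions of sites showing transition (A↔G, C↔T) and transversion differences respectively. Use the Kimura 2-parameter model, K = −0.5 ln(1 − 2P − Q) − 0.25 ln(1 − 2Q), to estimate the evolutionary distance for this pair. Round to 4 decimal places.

The sequences differ at positions 10 (T/G, transversion), 11 (A/T, transversion), 15 (A/C, transversion), 17 (A/C, transversion), 18 (C/G, transversion), 21 (C/G, transversion), 28 (C/G, transversion), 30 (T/A, transversion), 32 (G/T, transversion), 34 (T/G, transversion), 38 (G/A, transition).
Of the 11 differences, 1 transition and 10 transversions over 39 sites: P = 1/39 = 0.025641, Q = 10/39 = 0.256410.
d = −0.5·ln(0.692308) − 0.25·ln(0.487180) = −0.5·(-0.367724) − 0.25·(-0.719122) = 0.3636.

0.3636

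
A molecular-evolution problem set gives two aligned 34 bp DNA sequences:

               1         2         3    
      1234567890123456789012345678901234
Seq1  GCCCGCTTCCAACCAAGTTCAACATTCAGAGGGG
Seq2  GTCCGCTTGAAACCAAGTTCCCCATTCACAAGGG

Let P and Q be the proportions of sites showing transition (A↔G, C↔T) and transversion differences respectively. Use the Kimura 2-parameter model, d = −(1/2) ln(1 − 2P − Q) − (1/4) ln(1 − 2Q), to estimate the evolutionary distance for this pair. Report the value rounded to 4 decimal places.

0.2408

Differing sites — 2:C/T (Ti); 9:C/G (Tv); 10:C/A (Tv); 21:A/C (Tv); 22:A/C (Tv); 29:G/C (Tv); 31:G/A (Ti).
Of the 7 differences, 2 transitions and 5 transversions over 34 sites: P = 2/34 = 0.058824, Q = 5/34 = 0.147059.
d = −0.5·ln(0.735293) − 0.25·ln(0.705882) = −0.5·(-0.307486) − 0.25·(-0.348307) = 0.2408.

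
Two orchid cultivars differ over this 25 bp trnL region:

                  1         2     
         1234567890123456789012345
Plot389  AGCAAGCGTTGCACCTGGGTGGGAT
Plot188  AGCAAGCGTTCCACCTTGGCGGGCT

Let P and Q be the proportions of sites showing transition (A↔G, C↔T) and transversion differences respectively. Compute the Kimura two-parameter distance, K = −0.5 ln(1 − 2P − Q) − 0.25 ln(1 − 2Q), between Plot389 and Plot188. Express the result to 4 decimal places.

Mismatches occur at site 11 (G→C, transversion), site 17 (G→T, transversion), site 20 (T→C, transition), site 24 (A→C, transversion).
Of the 4 differences, 1 transition and 3 transversions over 25 sites: P = 1/25 = 0.040000, Q = 3/25 = 0.120000.
d = −0.5·ln(0.800000) − 0.25·ln(0.760000) = −0.5·(-0.223144) − 0.25·(-0.274437) = 0.1802.

0.1802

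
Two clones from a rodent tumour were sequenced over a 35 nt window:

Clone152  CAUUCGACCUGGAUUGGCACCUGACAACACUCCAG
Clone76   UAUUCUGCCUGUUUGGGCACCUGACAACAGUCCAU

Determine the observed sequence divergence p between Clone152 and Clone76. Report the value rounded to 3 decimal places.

Differing sites — 1:C/U; 6:G/U; 7:A/G; 12:G/U; 13:A/U; 15:U/G; 30:C/G; 35:G/U.
There are 8 differences over 35 sites, so p = 8/35 = 0.229.

0.229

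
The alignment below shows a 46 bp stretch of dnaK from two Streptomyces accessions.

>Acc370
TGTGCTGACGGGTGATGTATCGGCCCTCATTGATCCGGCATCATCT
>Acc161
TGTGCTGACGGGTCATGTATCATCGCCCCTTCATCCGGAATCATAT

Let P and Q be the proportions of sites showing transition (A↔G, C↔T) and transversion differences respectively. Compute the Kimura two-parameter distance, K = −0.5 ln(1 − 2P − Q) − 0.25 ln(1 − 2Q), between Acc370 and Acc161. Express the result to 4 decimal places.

Differing sites — 14:G/C (Tv); 22:G/A (Ti); 23:G/T (Tv); 25:C/G (Tv); 27:T/C (Ti); 29:A/C (Tv); 32:G/C (Tv); 39:C/A (Tv); 45:C/A (Tv).
Of the 9 differences, 2 transitions and 7 transversions over 46 sites: P = 2/46 = 0.043478, Q = 7/46 = 0.152174.
d = −0.5·ln(0.760870) − 0.25·ln(0.695652) = −0.5·(-0.273293) − 0.25·(-0.362906) = 0.2274.

0.2274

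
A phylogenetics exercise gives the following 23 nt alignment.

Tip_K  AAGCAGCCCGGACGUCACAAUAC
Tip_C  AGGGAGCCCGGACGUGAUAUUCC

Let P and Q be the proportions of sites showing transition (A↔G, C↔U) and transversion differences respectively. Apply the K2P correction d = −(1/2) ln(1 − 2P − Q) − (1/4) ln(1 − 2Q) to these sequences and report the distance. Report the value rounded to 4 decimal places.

0.3206

Mismatches occur at site 2 (A→G, transition), site 4 (C→G, transversion), site 16 (C→G, transversion), site 18 (C→U, transition), site 20 (A→U, transversion), site 22 (A→C, transversion).
Of the 6 differences, 2 transitions and 4 transversions over 23 sites: P = 2/23 = 0.086957, Q = 4/23 = 0.173913.
d = −0.5·ln(0.652173) − 0.25·ln(0.652174) = −0.5·(-0.427445) − 0.25·(-0.427444) = 0.3206.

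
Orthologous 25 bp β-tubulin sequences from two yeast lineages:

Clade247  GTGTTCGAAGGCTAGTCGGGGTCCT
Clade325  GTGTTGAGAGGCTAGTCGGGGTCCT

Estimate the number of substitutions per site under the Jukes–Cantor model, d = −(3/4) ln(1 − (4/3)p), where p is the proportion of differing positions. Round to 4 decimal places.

The sequences differ at positions 6 (C/G), 7 (G/A), 8 (A/G).
p = 3/25 = 0.120000.
d = −0.75 · ln(1 − (4/3)·0.120000) = −0.75 · ln(0.840000) = −0.75 · (-0.174353) = 0.1308.

0.1308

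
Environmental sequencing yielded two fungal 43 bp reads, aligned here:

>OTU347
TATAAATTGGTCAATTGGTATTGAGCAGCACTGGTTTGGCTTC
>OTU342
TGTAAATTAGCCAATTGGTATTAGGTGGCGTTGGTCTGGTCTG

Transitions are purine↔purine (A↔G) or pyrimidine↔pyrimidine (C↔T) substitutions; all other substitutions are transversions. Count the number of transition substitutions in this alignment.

Mismatches occur at site 2 (A↔G, transition), site 9 (G↔A, transition), site 11 (T↔C, transition), site 23 (G↔A, transition), site 24 (A↔G, transition), site 26 (C↔T, transition), site 27 (A↔G, transition), site 30 (A↔G, transition), site 31 (C↔T, transition), site 36 (T↔C, transition), site 40 (C↔T, transition), site 41 (T↔C, transition), site 43 (C↔G, transversion).
Of the 13 differences, 12 transitions and 1 transversion, so the answer is 12.

12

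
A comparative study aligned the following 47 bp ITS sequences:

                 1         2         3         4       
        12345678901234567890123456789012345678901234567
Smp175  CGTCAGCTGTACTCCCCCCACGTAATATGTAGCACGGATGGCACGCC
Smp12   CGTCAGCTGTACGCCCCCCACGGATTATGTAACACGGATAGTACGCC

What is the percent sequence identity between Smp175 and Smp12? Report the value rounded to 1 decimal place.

Differing sites — 13:T/G; 23:T/G; 25:A/T; 32:G/A; 40:G/A; 42:C/T.
41 of the 47 sites match, so the percent identity is 41/47 × 100 = 87.2%.

87.2%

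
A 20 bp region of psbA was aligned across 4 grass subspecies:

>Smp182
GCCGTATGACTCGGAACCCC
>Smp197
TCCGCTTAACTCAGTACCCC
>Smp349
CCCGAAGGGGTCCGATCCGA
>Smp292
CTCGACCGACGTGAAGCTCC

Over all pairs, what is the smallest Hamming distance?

6

Pairwise Hamming distances:
  Smp182 vs Smp197: 6
  Smp182 vs Smp349: 9
  Smp182 vs Smp292: 10
  Smp197 vs Smp349: 12
  Smp197 vs Smp292: 13
  Smp349 vs Smp292: 13
The smallest is 6, between Smp182 and Smp197.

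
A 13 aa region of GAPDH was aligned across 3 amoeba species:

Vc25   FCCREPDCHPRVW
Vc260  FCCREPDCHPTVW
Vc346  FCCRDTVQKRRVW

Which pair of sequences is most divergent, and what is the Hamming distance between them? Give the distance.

Pairwise Hamming distances:
  Vc25 vs Vc260: 1
  Vc25 vs Vc346: 6
  Vc260 vs Vc346: 7
The largest is 7, between Vc260 and Vc346.

7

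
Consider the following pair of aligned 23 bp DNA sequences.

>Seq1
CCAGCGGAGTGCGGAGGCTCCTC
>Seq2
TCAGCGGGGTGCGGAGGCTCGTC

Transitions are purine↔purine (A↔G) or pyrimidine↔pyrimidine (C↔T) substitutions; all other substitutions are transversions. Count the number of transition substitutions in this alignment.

2

Differing sites — 1:C/T (Ti); 8:A/G (Ti); 21:C/G (Tv).
Of the 3 differences, 2 transitions and 1 transversion, so the answer is 2.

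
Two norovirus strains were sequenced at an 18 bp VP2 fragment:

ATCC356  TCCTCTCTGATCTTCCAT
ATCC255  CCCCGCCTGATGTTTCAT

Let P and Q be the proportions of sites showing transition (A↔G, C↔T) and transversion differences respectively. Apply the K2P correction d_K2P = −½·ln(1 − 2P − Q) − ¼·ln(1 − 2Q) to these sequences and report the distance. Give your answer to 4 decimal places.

0.4683

Mismatches occur at site 1 (T↔C, transition), site 4 (T↔C, transition), site 5 (C↔G, transversion), site 6 (T↔C, transition), site 12 (C↔G, transversion), site 15 (C↔T, transition).
Of the 6 differences, 4 transitions and 2 transversions over 18 sites: P = 4/18 = 0.222222, Q = 2/18 = 0.111111.
d = −0.5·ln(0.444445) − 0.25·ln(0.777778) = −0.5·(-0.810929) − 0.25·(-0.251314) = 0.4683.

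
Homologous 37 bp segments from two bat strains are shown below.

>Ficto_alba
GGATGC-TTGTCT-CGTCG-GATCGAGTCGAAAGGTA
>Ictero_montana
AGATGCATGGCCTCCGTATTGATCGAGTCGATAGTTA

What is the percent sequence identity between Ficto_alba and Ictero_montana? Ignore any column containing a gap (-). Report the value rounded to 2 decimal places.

79.41%

Excluding the 3 gap columns leaves 34 comparable sites.
Mismatches occur at site 1 (G/A), site 9 (T/G), site 11 (T/C), site 18 (C/A), site 19 (G/T), site 32 (A/T), site 35 (G/T).
27 of the 34 comparable sites match, so the percent identity is 27/34 × 100 = 79.41%.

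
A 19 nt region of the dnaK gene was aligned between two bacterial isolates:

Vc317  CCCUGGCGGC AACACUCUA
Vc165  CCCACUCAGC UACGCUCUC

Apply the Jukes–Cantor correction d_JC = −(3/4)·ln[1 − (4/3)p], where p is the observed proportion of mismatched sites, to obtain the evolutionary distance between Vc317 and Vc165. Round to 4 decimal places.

0.5068

The sequences differ at positions 4 (U/A), 5 (G/C), 6 (G/U), 8 (G/A), 11 (A/U), 14 (A/G), 19 (A/C).
p = 7/19 = 0.368421.
d = −0.75 · ln(1 − (4/3)·0.368421) = −0.75 · ln(0.508772) = −0.75 · (-0.675755) = 0.5068.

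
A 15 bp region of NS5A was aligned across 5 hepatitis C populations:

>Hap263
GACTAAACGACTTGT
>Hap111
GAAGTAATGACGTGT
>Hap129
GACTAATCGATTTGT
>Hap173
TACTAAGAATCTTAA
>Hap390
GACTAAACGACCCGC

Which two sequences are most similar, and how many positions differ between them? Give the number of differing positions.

2

Pairwise Hamming distances:
  Hap263 vs Hap111: 5
  Hap263 vs Hap129: 2
  Hap263 vs Hap173: 7
  Hap263 vs Hap390: 3
  Hap111 vs Hap129: 7
  Hap111 vs Hap173: 11
  Hap111 vs Hap390: 7
  Hap129 vs Hap173: 8
  Hap129 vs Hap390: 5
  Hap173 vs Hap390: 9
The smallest is 2, between Hap263 and Hap129.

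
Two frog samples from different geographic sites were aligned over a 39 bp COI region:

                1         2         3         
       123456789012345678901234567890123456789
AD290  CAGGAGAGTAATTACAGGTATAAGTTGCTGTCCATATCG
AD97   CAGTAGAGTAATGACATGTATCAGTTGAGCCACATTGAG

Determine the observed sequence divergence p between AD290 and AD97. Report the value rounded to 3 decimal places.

0.308

Differing sites — 4:G/T; 13:T/G; 17:G/T; 22:A/C; 28:C/A; 29:T/G; 30:G/C; 31:T/C; 32:C/A; 36:A/T; 37:T/G; 38:C/A.
There are 12 differences over 39 sites, so p = 12/39 = 0.308.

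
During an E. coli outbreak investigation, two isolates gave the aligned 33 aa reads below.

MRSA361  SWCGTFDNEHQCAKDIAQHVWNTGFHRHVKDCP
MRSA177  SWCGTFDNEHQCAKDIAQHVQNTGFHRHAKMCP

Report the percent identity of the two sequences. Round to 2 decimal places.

Differing sites — 21:W/Q; 29:V/A; 31:D/M.
30 of the 33 sites match, so the percent identity is 30/33 × 100 = 90.91%.

90.91%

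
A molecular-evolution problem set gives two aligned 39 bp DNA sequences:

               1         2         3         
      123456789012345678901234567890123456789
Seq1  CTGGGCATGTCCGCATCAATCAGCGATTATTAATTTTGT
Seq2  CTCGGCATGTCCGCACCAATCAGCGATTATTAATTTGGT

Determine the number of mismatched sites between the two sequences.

Mismatches occur at site 3 (G→C), site 16 (T→C), site 37 (T→G).
That gives 3 mismatches out of 39 aligned sites, so the Hamming distance is 3.

3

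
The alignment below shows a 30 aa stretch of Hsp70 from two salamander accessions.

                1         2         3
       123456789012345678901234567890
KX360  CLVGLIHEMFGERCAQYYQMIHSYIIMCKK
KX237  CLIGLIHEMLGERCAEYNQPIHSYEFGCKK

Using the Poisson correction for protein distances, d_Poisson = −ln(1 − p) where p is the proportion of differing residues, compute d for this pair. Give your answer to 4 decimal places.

0.3102

Differing sites — 3:V/I; 10:F/L; 16:Q/E; 18:Y/N; 20:M/P; 25:I/E; 26:I/F; 27:M/G.
p = 8/30 = 0.266667.
d = −ln(1 − 0.266667) = −ln(0.733333) = 0.3102.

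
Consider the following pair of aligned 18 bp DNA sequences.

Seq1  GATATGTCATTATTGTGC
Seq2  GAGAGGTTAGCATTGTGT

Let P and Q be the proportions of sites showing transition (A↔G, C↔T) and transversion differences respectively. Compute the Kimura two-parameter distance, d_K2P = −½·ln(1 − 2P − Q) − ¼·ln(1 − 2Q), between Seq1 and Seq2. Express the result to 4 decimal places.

0.4479

Differing sites — 3:T/G (Tv); 5:T/G (Tv); 8:C/T (Ti); 10:T/G (Tv); 11:T/C (Ti); 18:C/T (Ti).
Of the 6 differences, 3 transitions and 3 transversions over 18 sites: P = 3/18 = 0.166667, Q = 3/18 = 0.166667.
d = −0.5·ln(0.499999) − 0.25·ln(0.666666) = −0.5·(-0.693149) − 0.25·(-0.405466) = 0.4479.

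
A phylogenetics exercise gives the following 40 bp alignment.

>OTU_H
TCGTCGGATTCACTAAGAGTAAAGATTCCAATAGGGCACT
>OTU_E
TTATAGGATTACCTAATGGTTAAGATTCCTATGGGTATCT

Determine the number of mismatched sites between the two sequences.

13

The sequences differ at positions 2 (C/T), 3 (G/A), 5 (C/A), 11 (C/A), 12 (A/C), 17 (G/T), 18 (A/G), 21 (A/T), 30 (A/T), 33 (A/G), 36 (G/T), 37 (C/A), 38 (A/T).
That gives 13 mismatches out of 40 aligned sites, so the Hamming distance is 13.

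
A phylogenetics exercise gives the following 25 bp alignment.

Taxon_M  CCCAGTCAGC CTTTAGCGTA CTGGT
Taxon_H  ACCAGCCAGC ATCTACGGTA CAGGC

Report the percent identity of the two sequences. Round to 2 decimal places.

68.00%

Differing sites — 1:C/A; 6:T/C; 11:C/A; 13:T/C; 16:G/C; 17:C/G; 22:T/A; 25:T/C.
17 of the 25 sites match, so the percent identity is 17/25 × 100 = 68.00%.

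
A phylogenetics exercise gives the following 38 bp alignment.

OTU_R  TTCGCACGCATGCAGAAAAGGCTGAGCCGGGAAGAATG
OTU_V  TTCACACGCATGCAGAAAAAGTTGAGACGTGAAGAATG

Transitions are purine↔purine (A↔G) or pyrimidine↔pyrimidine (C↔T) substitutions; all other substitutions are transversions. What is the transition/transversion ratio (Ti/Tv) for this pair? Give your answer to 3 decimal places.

Mismatches occur at site 4 (G↔A, transition), site 20 (G↔A, transition), site 22 (C↔T, transition), site 27 (C↔A, transversion), site 30 (G↔T, transversion).
Of the 5 differences, 3 transitions and 2 transversions, so Ti/Tv = 3/2 = 1.500.

1.500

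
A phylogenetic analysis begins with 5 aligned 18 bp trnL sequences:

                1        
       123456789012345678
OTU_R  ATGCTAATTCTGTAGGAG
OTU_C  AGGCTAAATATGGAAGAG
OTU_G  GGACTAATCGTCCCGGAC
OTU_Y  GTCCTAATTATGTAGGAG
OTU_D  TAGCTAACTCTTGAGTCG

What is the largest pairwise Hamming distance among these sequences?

Pairwise Hamming distances:
  OTU_R vs OTU_C: 5
  OTU_R vs OTU_G: 9
  OTU_R vs OTU_Y: 3
  OTU_R vs OTU_D: 7
  OTU_C vs OTU_G: 10
  OTU_C vs OTU_Y: 6
  OTU_C vs OTU_D: 8
  OTU_G vs OTU_Y: 8
  OTU_G vs OTU_D: 12
  OTU_Y vs OTU_D: 9
The largest is 12, between OTU_G and OTU_D.

12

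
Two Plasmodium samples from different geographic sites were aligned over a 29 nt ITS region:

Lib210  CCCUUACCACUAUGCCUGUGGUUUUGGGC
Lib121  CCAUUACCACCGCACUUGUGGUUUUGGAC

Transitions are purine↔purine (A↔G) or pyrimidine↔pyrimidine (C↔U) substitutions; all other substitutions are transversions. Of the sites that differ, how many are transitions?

The sequences differ at positions 3 (C/A, transversion), 11 (U/C, transition), 12 (A/G, transition), 13 (U/C, transition), 14 (G/A, transition), 16 (C/U, transition), 28 (G/A, transition).
Of the 7 differences, 6 transitions and 1 transversion, so the answer is 6.

6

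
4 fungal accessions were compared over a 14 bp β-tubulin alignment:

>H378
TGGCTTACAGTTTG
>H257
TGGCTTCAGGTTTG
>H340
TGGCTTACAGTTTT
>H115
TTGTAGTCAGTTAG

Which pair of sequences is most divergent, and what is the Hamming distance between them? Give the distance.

Pairwise Hamming distances:
  H378 vs H257: 3
  H378 vs H340: 1
  H378 vs H115: 6
  H257 vs H340: 4
  H257 vs H115: 8
  H340 vs H115: 7
The largest is 8, between H257 and H115.

8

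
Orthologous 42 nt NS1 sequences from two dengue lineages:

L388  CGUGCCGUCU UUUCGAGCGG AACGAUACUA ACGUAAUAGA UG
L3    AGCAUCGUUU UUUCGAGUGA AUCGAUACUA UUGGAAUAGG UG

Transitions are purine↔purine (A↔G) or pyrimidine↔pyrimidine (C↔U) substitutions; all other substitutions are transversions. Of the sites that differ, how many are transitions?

Differing sites — 1:C/A (Tv); 3:U/C (Ti); 4:G/A (Ti); 5:C/U (Ti); 9:C/U (Ti); 18:C/U (Ti); 20:G/A (Ti); 22:A/U (Tv); 31:A/U (Tv); 32:C/U (Ti); 34:U/G (Tv); 40:A/G (Ti).
Of the 12 differences, 8 transitions and 4 transversions, so the answer is 8.

8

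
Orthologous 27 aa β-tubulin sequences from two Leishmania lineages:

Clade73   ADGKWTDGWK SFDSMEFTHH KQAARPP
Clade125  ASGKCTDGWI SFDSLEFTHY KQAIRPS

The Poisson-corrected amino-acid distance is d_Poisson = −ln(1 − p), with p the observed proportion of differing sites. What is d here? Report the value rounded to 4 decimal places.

Mismatches occur at site 2 (D/S), site 5 (W/C), site 10 (K/I), site 15 (M/L), site 20 (H/Y), site 24 (A/I), site 27 (P/S).
p = 7/27 = 0.259259.
d = −ln(1 − 0.259259) = −ln(0.740741) = 0.3001.

0.3001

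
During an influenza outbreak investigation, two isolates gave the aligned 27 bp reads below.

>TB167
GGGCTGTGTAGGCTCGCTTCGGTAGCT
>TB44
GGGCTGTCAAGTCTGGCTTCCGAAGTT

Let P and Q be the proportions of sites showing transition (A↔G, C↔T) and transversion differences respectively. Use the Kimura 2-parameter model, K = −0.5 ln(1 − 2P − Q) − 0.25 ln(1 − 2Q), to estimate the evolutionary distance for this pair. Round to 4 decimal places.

Mismatches occur at site 8 (G→C, transversion), site 9 (T→A, transversion), site 12 (G→T, transversion), site 15 (C→G, transversion), site 21 (G→C, transversion), site 23 (T→A, transversion), site 26 (C→T, transition).
Of the 7 differences, 1 transition and 6 transversions over 27 sites: P = 1/27 = 0.037037, Q = 6/27 = 0.222222.
d = −0.5·ln(0.703704) − 0.25·ln(0.555556) = −0.5·(-0.351397) − 0.25·(-0.587786) = 0.3226.

0.3226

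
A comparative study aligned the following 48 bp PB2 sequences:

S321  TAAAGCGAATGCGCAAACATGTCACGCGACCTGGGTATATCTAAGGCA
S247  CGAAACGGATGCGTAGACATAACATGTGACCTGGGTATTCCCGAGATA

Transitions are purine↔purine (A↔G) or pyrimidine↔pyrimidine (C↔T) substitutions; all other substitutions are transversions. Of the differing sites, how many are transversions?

Differing sites — 1:T/C (Ti); 2:A/G (Ti); 5:G/A (Ti); 8:A/G (Ti); 14:C/T (Ti); 16:A/G (Ti); 21:G/A (Ti); 22:T/A (Tv); 25:C/T (Ti); 27:C/T (Ti); 39:A/T (Tv); 40:T/C (Ti); 42:T/C (Ti); 43:A/G (Ti); 46:G/A (Ti); 47:C/T (Ti).
Of the 16 differences, 14 transitions and 2 transversions, so the answer is 2.

2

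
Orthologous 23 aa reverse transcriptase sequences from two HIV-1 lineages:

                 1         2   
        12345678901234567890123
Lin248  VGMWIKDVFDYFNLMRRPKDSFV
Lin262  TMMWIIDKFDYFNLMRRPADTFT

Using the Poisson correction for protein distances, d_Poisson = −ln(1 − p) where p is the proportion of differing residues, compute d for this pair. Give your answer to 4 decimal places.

0.3629

The sequences differ at positions 1 (V/T), 2 (G/M), 6 (K/I), 8 (V/K), 19 (K/A), 21 (S/T), 23 (V/T).
p = 7/23 = 0.304348.
d = −ln(1 − 0.304348) = −ln(0.695652) = 0.3629.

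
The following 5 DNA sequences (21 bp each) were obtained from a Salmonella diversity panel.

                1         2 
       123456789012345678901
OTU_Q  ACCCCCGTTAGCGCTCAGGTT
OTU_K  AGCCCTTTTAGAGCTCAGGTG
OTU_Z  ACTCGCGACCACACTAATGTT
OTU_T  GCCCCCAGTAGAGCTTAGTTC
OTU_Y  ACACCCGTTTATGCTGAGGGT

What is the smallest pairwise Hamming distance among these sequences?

Pairwise Hamming distances:
  OTU_Q vs OTU_K: 5
  OTU_Q vs OTU_Z: 9
  OTU_Q vs OTU_T: 7
  OTU_Q vs OTU_Y: 6
  OTU_K vs OTU_Z: 14
  OTU_K vs OTU_T: 8
  OTU_K vs OTU_Y: 10
  OTU_Z vs OTU_T: 14
  OTU_Z vs OTU_Y: 10
  OTU_T vs OTU_Y: 11
The smallest is 5, between OTU_Q and OTU_K.

5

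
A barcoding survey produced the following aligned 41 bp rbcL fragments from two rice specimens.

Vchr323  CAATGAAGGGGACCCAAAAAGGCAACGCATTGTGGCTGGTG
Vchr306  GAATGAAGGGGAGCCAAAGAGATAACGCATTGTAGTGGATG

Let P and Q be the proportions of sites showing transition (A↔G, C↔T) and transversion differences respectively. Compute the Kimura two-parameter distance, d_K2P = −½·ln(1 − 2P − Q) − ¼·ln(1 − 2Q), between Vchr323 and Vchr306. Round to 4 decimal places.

Differing sites — 1:C/G (Tv); 13:C/G (Tv); 19:A/G (Ti); 22:G/A (Ti); 23:C/T (Ti); 34:G/A (Ti); 36:C/T (Ti); 37:T/G (Tv); 39:G/A (Ti).
Of the 9 differences, 6 transitions and 3 transversions over 41 sites: P = 6/41 = 0.146341, Q = 3/41 = 0.073171.
d = −0.5·ln(0.634147) − 0.25·ln(0.853658) = −0.5·(-0.455474) − 0.25·(-0.158225) = 0.2673.

0.2673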